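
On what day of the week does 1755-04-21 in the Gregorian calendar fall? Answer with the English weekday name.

Monday

Since JDN mod 7 = 0 (0 = Monday), the day is Monday.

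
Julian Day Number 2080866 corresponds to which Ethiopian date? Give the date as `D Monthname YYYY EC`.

JDN 2080866 is 11 February 985 in the proleptic Gregorian calendar.
In the Ethiopian calendar that day is 12 Yekatit 977 EC.

12 Yekatit 977 EC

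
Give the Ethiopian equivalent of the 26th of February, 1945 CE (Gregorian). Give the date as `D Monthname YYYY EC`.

19 Yekatit 1937 EC

Both dates share Julian Day Number 2431513; in the Ethiopian calendar that is 19 Yekatit 1937 EC.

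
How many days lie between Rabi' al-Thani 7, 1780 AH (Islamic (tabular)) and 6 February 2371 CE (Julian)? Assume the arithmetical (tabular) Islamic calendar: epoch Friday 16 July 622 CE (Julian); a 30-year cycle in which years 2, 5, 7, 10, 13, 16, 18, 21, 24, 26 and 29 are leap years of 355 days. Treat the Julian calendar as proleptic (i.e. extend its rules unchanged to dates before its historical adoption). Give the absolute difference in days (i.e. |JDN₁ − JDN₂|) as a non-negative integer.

8149

JDN of the first date = 2578953.
JDN of the second date = 2587102.
|2587102 − 2578953| = 8149.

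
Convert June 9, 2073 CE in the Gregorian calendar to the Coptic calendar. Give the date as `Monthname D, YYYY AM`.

Both dates share Julian Day Number 2478368; in the Coptic calendar that is 2 Paoni 1789 AM.

Paoni 2, 1789 AM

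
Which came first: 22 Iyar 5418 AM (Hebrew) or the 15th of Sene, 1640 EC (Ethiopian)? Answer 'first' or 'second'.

second

The two dates have Julian Day Numbers 2326777 and 2323150 respectively.
Since 2323150 < 2326777, the second date comes first.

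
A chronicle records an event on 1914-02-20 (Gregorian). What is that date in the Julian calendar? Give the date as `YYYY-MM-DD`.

For dates in this range the Gregorian date is 13 days ahead of the Julian.
20 February 1914 Gregorian − 13 days → 7 February 1914 Julian.

1914-02-07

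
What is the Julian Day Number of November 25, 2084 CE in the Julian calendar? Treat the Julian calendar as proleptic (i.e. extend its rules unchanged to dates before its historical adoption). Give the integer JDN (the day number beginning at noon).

Equivalently 8 December 2084 (Gregorian).
JDN 2451545 is 1 January 2000 CE (Gregorian); the target day is +31023 days from there, so JDN = 2482568.

2482568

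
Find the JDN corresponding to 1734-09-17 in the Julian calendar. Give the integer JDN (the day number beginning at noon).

Equivalently 28 September 1734 (Gregorian).
JDN 2451545 is 1 January 2000 CE (Gregorian); the target day is −96884 days from there, so JDN = 2354661.

2354661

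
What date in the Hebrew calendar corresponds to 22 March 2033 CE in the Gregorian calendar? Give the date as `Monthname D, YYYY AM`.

Adar II 21, 5793 AM

Both dates share Julian Day Number 2463679; in the Hebrew calendar that is 21 Adar II 5793 AM.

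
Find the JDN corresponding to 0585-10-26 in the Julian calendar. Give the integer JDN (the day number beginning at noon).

In the proleptic Gregorian calendar the same day is 28 October 585.
JDN 2299161 is 15 October 1582 CE (Gregorian); the target day is −364133 days from there, so JDN = 1935028.

1935028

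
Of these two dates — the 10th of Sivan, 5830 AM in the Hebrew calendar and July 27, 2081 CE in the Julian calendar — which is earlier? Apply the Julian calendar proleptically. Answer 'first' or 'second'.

Converting both to JDN: 2477252 vs 2481351; the smaller is the first.

first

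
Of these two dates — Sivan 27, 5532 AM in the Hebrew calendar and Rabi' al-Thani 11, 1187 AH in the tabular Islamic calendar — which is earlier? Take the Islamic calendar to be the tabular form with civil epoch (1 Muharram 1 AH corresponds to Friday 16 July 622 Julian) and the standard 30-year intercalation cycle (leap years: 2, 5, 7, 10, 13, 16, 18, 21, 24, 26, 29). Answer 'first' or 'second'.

first

First date → JDN 2368449; second date → JDN 2368818.
JDN 2368449 < JDN 2368818, so the first date is earlier.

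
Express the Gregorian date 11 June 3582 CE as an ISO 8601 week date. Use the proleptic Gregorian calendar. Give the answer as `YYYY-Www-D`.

3582-W23-5

The weekday is Friday (ISO weekday 5).
That Friday belongs to ISO week 23 of ISO year 3582.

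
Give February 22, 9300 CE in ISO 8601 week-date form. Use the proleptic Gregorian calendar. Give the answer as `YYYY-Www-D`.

9300-W08-1

The weekday is Monday (ISO weekday 1).
That Monday belongs to ISO week 8 of ISO year 9300.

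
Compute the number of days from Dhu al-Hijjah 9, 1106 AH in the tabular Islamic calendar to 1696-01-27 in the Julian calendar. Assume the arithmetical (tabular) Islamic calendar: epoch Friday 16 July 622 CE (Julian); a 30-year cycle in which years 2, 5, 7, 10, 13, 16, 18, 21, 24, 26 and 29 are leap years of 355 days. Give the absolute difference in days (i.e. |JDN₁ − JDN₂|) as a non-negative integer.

200

JDN of the first date = 2340348.
JDN of the second date = 2340548.
|2340548 − 2340348| = 200.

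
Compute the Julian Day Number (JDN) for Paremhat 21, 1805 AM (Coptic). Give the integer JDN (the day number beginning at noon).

Equivalently 30 March 2089 (Gregorian).
JDN 2451545 is 1 January 2000 CE (Gregorian); the target day is +32596 days from there, so JDN = 2484141.

2484141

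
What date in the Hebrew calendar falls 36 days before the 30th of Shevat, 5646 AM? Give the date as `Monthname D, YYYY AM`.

The starting date is JDN 2409943; 2409943 − 36 = 2409907.
JDN 2409907 corresponds to Tevet 23, 5646 AM.

Tevet 23, 5646 AM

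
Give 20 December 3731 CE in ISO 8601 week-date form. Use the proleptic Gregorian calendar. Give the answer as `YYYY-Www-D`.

The weekday is Thursday (ISO weekday 4).
That Thursday belongs to ISO week 51 of ISO year 3731.

3731-W51-4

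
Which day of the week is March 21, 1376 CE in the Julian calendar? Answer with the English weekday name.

Friday

Equivalently 29 March 1376 Gregorian, JDN 2223722.
JDN 2223722 mod 7 = 4, and JDN 0 was a Monday, so this is a Friday.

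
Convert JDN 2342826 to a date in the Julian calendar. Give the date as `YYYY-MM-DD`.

1702-04-23

The Gregorian equivalent of JDN 2342826 is 4 May 1702.
In the Julian calendar that day is 1702-04-23.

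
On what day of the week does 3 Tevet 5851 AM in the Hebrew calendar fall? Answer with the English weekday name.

In the Gregorian calendar this is 24 December 2090 (JDN 2484775).
Since JDN mod 7 = 6 (0 = Monday), the day is Sunday.

Sunday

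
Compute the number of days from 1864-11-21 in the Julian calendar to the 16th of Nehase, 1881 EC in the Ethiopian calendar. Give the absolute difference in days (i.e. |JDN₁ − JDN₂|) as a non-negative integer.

9027

First date → JDN 2402209; second date → JDN 2411236.
The interval is |2402209 − 2411236| = 9027 days.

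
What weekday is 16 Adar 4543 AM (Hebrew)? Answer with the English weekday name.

Sunday

In the proleptic Gregorian calendar this is 27 February 783 (JDN 2007102).
2007102 ≡ 6 (mod 7); counting from Monday = 0 gives Sunday.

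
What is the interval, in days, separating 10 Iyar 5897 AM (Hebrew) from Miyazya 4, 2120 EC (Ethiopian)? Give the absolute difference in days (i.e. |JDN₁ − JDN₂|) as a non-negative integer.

JDN of the first date = 2501704.
JDN of the second date = 2498399.
|2498399 − 2501704| = 3305.

3305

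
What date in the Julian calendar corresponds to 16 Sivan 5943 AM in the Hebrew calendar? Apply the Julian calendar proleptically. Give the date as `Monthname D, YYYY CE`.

The source date corresponds to 7 June 2183 in the Gregorian calendar (JDN 2518542).
That day falls on 24 May 2183 CE in the Julian calendar.

May 24, 2183 CE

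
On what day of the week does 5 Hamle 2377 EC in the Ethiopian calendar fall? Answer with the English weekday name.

Monday

This is JDN 2592359 (15 July 2385 Gregorian).
Since JDN mod 7 = 0 (0 = Monday), the day is Monday.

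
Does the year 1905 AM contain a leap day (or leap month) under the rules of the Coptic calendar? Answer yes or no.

1905 mod 4 = 1; in the Coptic calendar a year is leap when year mod 4 = 3, so it is a common year.

no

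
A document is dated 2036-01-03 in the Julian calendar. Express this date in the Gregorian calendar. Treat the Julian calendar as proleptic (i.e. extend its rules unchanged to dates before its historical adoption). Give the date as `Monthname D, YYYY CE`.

January 16, 2036 CE

For dates in this range the Gregorian date is 13 days ahead of the Julian.
3 January 2036 Julian + 13 days → 16 January 2036 Gregorian.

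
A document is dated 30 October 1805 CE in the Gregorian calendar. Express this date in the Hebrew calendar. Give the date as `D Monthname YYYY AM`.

Both dates share Julian Day Number 2380625; in the Hebrew calendar that is 7 Cheshvan 5566 AM.

7 Cheshvan 5566 AM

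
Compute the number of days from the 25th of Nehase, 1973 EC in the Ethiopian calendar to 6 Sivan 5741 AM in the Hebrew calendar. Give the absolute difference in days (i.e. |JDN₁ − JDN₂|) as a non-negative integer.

84

JDN of the first date = 2444848.
JDN of the second date = 2444764.
|2444764 − 2444848| = 84.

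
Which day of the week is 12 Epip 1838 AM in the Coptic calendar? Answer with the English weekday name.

This is JDN 2496305 (20 July 2122 Gregorian).
JDN 2496305 mod 7 = 0, and JDN 0 was a Monday, so this is a Monday.

Monday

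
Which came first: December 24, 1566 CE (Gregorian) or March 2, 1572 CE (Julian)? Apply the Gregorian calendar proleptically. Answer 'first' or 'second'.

first

First date → JDN 2293387; second date → JDN 2295292.
JDN 2293387 < JDN 2295292, so the first date is earlier.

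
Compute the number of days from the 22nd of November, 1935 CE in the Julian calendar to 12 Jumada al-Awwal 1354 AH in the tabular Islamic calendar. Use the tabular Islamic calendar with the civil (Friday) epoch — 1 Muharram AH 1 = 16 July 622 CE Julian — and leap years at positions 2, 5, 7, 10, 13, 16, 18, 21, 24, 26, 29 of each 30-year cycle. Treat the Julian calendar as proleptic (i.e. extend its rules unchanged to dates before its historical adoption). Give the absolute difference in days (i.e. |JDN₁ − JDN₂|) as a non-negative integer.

JDN of the first date = 2428142.
JDN of the second date = 2428027.
|2428027 − 2428142| = 115.

115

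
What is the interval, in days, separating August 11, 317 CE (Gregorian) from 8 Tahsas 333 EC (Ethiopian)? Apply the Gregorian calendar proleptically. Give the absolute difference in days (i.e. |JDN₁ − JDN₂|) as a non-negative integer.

8517

JDN of the first date = 1837064.
JDN of the second date = 1845581.
|1845581 − 1837064| = 8517.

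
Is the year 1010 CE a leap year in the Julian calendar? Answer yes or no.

1010 mod 4 = 2, so it is a common year in the Julian calendar.

no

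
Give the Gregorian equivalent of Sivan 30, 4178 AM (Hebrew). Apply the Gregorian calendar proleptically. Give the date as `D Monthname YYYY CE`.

Both dates share Julian Day Number 1873903; in the Gregorian calendar that is 21 June 418 CE.

21 June 418 CE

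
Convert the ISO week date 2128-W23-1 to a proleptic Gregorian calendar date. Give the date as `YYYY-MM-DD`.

ISO week 1 of 2128 is the week containing the first Thursday of 2128.
Week 23, day 1 (Monday) lands on 2128-05-31.

2128-05-31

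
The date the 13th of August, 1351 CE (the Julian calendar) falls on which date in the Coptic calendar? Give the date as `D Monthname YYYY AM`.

Both dates share Julian Day Number 2214735; in the Coptic calendar that is 20 Mesori 1067 AM.

20 Mesori 1067 AM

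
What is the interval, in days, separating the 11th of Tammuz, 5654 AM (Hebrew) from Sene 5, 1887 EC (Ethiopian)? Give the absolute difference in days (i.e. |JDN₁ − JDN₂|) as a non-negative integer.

331

JDN of the first date = 2413025.
JDN of the second date = 2413356.
|2413356 − 2413025| = 331.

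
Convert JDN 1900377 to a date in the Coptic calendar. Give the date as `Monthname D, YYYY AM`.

Koiak 17, 207 AM

JDN 1900377 is 14 December 490 in the proleptic Gregorian calendar.
In the Coptic calendar that day is Koiak 17, 207 AM.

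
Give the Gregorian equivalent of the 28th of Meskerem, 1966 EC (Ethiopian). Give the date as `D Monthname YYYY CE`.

Julian Day Number of the source date = 2441964.
Converting JDN 2441964 to the Gregorian calendar gives 8 October 1973 CE.

8 October 1973 CE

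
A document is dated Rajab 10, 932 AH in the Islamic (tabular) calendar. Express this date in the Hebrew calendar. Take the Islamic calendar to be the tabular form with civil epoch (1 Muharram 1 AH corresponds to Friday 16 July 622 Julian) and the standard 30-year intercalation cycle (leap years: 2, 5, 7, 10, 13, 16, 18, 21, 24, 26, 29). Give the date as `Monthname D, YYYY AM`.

Iyar 9, 5286 AM

Both dates share Julian Day Number 2278541; in the Hebrew calendar that is 9 Iyar 5286 AM.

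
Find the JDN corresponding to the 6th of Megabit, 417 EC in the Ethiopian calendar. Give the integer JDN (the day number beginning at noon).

Equivalently 3 March 425 (proleptic Gregorian).
JDN 2400001 is 17 November 1858 CE (Gregorian), MJD 0; the target day is −523651 days from there, so JDN = 1876350.

1876350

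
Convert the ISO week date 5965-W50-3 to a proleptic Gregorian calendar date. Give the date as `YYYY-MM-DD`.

ISO week 1 of 5965 is the week containing the first Thursday of 5965.
Week 50, day 3 (Wednesday) lands on 5965-12-15.

5965-12-15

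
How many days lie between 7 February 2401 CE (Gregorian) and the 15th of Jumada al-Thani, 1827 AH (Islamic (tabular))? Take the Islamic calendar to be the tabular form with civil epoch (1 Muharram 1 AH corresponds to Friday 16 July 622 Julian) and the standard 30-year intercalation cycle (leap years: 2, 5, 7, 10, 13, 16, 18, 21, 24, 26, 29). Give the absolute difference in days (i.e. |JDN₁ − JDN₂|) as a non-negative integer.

2369

JDN of the first date = 2598045.
JDN of the second date = 2595676.
|2595676 − 2598045| = 2369.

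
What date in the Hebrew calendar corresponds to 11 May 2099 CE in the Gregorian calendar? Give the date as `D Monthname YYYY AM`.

21 Iyar 5859 AM

Julian Day Number of the source date = 2487835.
Converting JDN 2487835 to the Hebrew calendar gives 21 Iyar 5859 AM.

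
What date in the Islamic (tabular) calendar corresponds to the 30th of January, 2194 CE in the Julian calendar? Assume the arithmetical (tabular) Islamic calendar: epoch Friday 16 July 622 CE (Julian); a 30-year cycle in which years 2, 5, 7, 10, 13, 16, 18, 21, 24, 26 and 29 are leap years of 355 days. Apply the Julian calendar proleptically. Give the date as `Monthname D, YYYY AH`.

Julian Day Number of the source date = 2522446.
Converting JDN 2522446 to the tabular Islamic calendar gives 21 Shawwal 1620 AH.

Shawwal 21, 1620 AH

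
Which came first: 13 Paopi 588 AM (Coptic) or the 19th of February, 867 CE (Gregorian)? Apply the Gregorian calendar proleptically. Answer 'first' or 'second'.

second

The two dates have Julian Day Numbers 2039474 and 2037775 respectively.
Since 2037775 < 2039474, the second date comes first.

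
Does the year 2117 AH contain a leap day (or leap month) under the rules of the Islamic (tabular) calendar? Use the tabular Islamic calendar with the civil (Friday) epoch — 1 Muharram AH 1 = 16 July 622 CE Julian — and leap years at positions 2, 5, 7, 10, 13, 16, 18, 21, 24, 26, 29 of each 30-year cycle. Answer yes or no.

Year 2117 AH is year 17 of its 30-year cycle; leap positions are 2, 5, 7, 10, 13, 16, 18, 21, 24, 26, 29, so it is a common year (354 days).

no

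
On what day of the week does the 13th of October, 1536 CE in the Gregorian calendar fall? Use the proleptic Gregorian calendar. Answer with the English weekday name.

Tuesday

Since JDN mod 7 = 1 (0 = Monday), the day is Tuesday.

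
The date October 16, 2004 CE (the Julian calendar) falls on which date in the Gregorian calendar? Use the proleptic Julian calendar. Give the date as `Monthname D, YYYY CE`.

October 29, 2004 CE

For dates in this range the Gregorian date is 13 days ahead of the Julian.
16 October 2004 Julian + 13 days → 29 October 2004 Gregorian.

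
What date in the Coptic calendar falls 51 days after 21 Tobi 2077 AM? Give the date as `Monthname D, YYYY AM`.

JDN of 21 Tobi 2077 AM = 2583429.
2583429 + 51 = 2583480.
JDN 2583480 in the Coptic calendar is Paremhat 12, 2077 AM.

Paremhat 12, 2077 AM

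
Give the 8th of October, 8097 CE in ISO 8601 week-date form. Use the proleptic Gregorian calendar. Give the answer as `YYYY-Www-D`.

The weekday is Tuesday (ISO weekday 2).
That Tuesday belongs to ISO week 41 of ISO year 8097.

8097-W41-2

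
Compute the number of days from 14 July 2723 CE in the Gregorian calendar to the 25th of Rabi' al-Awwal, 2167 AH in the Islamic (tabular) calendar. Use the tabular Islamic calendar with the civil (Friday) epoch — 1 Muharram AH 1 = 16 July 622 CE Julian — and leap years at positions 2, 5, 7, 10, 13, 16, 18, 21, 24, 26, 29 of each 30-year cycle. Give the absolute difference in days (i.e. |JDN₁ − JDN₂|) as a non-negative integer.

272

JDN of the first date = 2715809.
JDN of the second date = 2716081.
|2716081 − 2715809| = 272.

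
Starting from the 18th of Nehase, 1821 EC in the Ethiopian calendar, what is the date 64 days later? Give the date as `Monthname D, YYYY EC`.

Counting 64 days forward from JDN 2389323 reaches JDN 2389387, which is Tikimt 17, 1822 EC.

Tikimt 17, 1822 EC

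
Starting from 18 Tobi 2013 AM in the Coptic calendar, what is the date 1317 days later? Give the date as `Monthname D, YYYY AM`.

Mesori 29, 2016 AM

JDN of 18 Tobi 2013 AM = 2560050.
2560050 + 1317 = 2561367.
JDN 2561367 in the Coptic calendar is Mesori 29, 2016 AM.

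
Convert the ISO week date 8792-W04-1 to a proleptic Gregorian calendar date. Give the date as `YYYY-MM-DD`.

8792-01-20

ISO week 1 of 8792 is the week containing the first Thursday of 8792.
Week 4, day 1 (Monday) lands on 8792-01-20.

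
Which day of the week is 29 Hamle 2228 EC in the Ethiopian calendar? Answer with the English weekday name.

Sunday

In the Gregorian calendar this is 7 August 2236 (JDN 2537961).
2537961 ≡ 6 (mod 7); counting from Monday = 0 gives Sunday.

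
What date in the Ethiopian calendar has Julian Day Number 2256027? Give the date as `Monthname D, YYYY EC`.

Meskerem 3, 1457 EC

The proleptic Gregorian equivalent of JDN 2256027 is 9 September 1464.
In the Ethiopian calendar that day is Meskerem 3, 1457 EC.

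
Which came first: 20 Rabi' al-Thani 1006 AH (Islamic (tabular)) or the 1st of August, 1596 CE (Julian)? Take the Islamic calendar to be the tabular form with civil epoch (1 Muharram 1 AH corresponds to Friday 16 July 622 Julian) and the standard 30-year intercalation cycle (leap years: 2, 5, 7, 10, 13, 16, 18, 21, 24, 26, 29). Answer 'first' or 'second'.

The two dates have Julian Day Numbers 2304686 and 2304210 respectively.
Since 2304210 < 2304686, the second date comes first.

second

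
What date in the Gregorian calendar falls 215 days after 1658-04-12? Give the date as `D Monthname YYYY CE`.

13 November 1658 CE

JDN of 1658-04-12 = 2326734.
2326734 + 215 = 2326949.
JDN 2326949 in the Gregorian calendar is 13 November 1658 CE.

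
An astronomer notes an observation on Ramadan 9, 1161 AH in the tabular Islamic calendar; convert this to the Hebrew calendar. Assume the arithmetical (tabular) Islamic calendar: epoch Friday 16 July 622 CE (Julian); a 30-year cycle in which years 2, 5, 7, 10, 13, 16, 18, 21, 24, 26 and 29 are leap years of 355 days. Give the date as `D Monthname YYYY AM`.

Julian Day Number of the source date = 2359749.
Converting JDN 2359749 to the Hebrew calendar gives 9 Elul 5508 AM.

9 Elul 5508 AM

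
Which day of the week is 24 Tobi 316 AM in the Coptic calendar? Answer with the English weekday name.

Wednesday

Equivalently 22 January 600 Gregorian, JDN 1940227.
Since JDN mod 7 = 2 (0 = Monday), the day is Wednesday.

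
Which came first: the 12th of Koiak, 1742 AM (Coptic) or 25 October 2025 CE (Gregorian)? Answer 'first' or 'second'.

second

The two dates have Julian Day Numbers 2461031 and 2460974 respectively.
Since 2460974 < 2461031, the second date comes first.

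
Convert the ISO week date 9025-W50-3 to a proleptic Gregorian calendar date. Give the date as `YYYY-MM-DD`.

ISO week 1 of 9025 is the week containing the first Thursday of 9025.
Week 50, day 3 (Wednesday) lands on 9025-12-14.

9025-12-14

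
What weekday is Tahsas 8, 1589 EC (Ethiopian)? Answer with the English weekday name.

Saturday

In the Gregorian calendar this is 14 December 1596 (JDN 2304335).
JDN 2304335 mod 7 = 5, and JDN 0 was a Monday, so this is a Saturday.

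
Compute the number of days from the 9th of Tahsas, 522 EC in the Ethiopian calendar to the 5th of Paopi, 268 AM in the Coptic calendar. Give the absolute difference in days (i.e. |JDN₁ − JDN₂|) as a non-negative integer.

7972

JDN of the first date = 1914614.
JDN of the second date = 1922586.
|1922586 − 1914614| = 7972.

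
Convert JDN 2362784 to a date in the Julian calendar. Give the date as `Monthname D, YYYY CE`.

JDN 2362784 is 24 December 1756 in the Gregorian calendar.
In the Julian calendar that day is December 13, 1756 CE.

December 13, 1756 CE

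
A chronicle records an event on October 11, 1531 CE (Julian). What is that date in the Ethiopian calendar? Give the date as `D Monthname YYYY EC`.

13 Tikimt 1524 EC

The source date corresponds to 21 October 1531 in the proleptic Gregorian calendar (JDN 2280539).
That day falls on 13 Tikimt 1524 EC in the Ethiopian calendar.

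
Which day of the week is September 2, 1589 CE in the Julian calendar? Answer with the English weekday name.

Tuesday

Equivalently 12 September 1589 Gregorian, JDN 2301685.
JDN 2301685 mod 7 = 1, and JDN 0 was a Monday, so this is a Tuesday.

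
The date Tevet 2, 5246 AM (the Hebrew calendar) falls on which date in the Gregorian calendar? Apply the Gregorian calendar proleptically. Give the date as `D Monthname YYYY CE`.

19 December 1485 CE

Both dates share Julian Day Number 2263798; in the Gregorian calendar that is 19 December 1485 CE.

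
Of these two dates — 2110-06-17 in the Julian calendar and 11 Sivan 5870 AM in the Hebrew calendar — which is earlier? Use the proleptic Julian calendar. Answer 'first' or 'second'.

First date → JDN 2491903; second date → JDN 2491871.
JDN 2491871 < JDN 2491903, so the second date is earlier.

second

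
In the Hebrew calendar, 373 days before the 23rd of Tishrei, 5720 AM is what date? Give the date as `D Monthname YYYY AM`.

3 Cheshvan 5719 AM

JDN of the 23rd of Tishrei, 5720 AM = 2436867.
2436867 − 373 = 2436494.
JDN 2436494 in the Hebrew calendar is 3 Cheshvan 5719 AM.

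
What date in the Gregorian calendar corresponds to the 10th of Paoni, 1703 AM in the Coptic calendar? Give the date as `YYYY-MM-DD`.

1987-06-17

Julian Day Number of the source date = 2446964.
Converting JDN 2446964 to the Gregorian calendar gives 17 June 1987 CE.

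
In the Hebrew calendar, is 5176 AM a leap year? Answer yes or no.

Hebrew year 5176 is year 8 of its 19-year Metonic cycle; leap years are at positions 3, 6, 8, 11, 14, 17, 19, so it is a leap year (13 months).

yes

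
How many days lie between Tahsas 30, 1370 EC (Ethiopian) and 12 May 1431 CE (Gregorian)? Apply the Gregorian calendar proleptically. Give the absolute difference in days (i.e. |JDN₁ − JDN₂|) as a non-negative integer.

19486

First date → JDN 2224367; second date → JDN 2243853.
The interval is |2224367 − 2243853| = 19486 days.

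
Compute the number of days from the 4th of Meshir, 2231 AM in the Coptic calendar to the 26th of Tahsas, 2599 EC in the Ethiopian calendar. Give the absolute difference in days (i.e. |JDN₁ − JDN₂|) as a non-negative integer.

33565

First date → JDN 2639690; second date → JDN 2673255.
The interval is |2639690 − 2673255| = 33565 days.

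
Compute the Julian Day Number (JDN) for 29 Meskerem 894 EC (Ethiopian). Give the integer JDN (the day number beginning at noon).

In the proleptic Gregorian calendar the same day is 1 October 901.
JDN 2400001 is 17 November 1858 CE (Gregorian), MJD 0; the target day is −349584 days from there, so JDN = 2050417.

2050417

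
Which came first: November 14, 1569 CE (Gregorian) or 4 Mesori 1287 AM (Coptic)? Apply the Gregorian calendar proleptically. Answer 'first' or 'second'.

first

First date → JDN 2294443; second date → JDN 2295074.
JDN 2294443 < JDN 2295074, so the first date is earlier.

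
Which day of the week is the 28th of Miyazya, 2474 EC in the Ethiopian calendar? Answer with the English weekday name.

Saturday

In the Gregorian calendar this is 9 May 2482 (JDN 2627721).
Since JDN mod 7 = 5 (0 = Monday), the day is Saturday.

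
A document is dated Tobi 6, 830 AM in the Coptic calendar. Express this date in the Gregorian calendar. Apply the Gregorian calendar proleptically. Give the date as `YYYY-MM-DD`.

Both dates share Julian Day Number 2127947; in the Gregorian calendar that is 8 January 1114 CE.

1114-01-08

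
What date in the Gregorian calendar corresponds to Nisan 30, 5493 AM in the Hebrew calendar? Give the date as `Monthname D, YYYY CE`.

April 15, 1733 CE

Julian Day Number of the source date = 2354130.
Converting JDN 2354130 to the Gregorian calendar gives 15 April 1733 CE.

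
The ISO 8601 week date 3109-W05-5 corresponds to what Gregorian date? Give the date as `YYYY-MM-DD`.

3109-02-05

ISO week 1 of 3109 is the week containing the first Thursday of 3109.
Week 5, day 5 (Friday) lands on 3109-02-05.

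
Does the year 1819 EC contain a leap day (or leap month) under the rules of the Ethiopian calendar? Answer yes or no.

1819 mod 4 = 3; in the Ethiopian calendar a year is leap when year mod 4 = 3, so it is a leap year.

yes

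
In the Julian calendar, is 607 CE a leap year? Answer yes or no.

no

607 mod 4 = 3, so it is a common year in the Julian calendar.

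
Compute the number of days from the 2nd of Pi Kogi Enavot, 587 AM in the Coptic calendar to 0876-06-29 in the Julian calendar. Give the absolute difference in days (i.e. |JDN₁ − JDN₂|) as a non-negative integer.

1770

First date → JDN 2039427; second date → JDN 2041197.
The interval is |2039427 − 2041197| = 1770 days.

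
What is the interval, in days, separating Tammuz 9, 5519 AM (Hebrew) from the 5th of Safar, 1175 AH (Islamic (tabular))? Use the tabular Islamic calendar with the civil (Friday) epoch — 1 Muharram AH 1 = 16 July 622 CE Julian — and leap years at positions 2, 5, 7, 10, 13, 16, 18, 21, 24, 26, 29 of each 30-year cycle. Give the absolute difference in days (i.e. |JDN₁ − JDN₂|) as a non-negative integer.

794

JDN of the first date = 2363706.
JDN of the second date = 2364500.
|2364500 − 2363706| = 794.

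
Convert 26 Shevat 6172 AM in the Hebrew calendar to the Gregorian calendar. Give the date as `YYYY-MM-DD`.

2412-02-10

Both dates share Julian Day Number 2602065; in the Gregorian calendar that is 10 February 2412 CE.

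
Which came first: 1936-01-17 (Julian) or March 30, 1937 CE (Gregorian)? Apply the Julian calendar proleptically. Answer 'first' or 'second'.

first

The two dates have Julian Day Numbers 2428198 and 2428623 respectively.
Since 2428198 < 2428623, the first date comes first.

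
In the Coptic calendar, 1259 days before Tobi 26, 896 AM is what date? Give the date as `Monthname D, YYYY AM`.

JDN of Tobi 26, 896 AM = 2152074.
2152074 − 1259 = 2150815.
JDN 2150815 in the Coptic calendar is Mesori 18, 892 AM.

Mesori 18, 892 AM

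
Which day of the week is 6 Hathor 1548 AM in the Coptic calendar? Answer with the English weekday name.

Tuesday

This is JDN 2390137 (15 November 1831 Gregorian).
2390137 ≡ 1 (mod 7); counting from Monday = 0 gives Tuesday.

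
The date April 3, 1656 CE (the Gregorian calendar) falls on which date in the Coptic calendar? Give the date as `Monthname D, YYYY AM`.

Julian Day Number of the source date = 2325995.
Converting JDN 2325995 to the Coptic calendar gives 28 Paremhat 1372 AM.

Paremhat 28, 1372 AM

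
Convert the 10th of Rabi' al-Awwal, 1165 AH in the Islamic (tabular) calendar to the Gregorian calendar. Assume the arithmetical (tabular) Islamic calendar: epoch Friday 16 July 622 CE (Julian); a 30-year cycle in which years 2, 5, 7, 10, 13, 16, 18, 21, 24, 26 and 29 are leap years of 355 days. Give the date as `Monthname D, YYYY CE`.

Both dates share Julian Day Number 2360991; in the Gregorian calendar that is 27 January 1752 CE.

January 27, 1752 CE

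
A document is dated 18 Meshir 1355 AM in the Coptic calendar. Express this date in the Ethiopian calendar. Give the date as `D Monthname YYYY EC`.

The source date corresponds to 22 February 1639 in the Gregorian calendar (JDN 2319745).
That day falls on 18 Yekatit 1631 EC in the Ethiopian calendar.

18 Yekatit 1631 EC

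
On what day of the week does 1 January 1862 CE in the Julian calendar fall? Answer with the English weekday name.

Monday

This is JDN 2401154 (13 January 1862 Gregorian).
Since JDN mod 7 = 0 (0 = Monday), the day is Monday.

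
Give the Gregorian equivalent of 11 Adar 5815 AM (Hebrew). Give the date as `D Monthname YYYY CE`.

Julian Day Number of the source date = 2471703.
Converting JDN 2471703 to the Gregorian calendar gives 11 March 2055 CE.

11 March 2055 CE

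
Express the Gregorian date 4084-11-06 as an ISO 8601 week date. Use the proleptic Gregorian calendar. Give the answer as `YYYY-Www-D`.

The weekday is Monday (ISO weekday 1).
That Monday belongs to ISO week 45 of ISO year 4084.

4084-W45-1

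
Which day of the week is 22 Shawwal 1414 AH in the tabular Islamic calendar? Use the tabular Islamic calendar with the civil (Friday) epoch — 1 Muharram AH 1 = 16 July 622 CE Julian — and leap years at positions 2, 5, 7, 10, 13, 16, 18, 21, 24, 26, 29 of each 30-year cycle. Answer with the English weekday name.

This is JDN 2449447 (4 April 1994 Gregorian).
Since JDN mod 7 = 0 (0 = Monday), the day is Monday.

Monday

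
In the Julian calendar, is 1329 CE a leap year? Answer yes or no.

no

1329 mod 4 = 1, so it is a common year in the Julian calendar.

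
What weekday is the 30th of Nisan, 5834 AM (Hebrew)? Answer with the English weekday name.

Friday

Equivalently 27 April 2074 Gregorian, JDN 2478690.
2478690 ≡ 4 (mod 7); counting from Monday = 0 gives Friday.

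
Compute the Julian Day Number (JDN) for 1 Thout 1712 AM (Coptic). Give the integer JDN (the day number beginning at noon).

In the Gregorian calendar the same day is 12 September 1995.
JDN 2451545 is 1 January 2000 CE (Gregorian); the target day is −1572 days from there, so JDN = 2449973.

2449973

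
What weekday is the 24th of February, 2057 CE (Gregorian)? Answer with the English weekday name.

Saturday

Since JDN mod 7 = 5 (0 = Monday), the day is Saturday.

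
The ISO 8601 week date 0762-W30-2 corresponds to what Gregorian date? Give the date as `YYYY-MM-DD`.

ISO week 1 of 762 is the week containing the first Thursday of 762.
Week 30, day 2 (Tuesday) lands on 0762-07-24.

0762-07-24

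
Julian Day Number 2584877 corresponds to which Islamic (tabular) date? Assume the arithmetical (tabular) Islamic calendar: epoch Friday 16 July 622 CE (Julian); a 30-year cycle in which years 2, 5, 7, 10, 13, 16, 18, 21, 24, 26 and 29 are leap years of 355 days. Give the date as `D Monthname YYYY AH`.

25 Dhu al-Hijjah 1796 AH

The Gregorian equivalent of JDN 2584877 is 19 January 2365.
In the tabular Islamic calendar that day is 25 Dhu al-Hijjah 1796 AH.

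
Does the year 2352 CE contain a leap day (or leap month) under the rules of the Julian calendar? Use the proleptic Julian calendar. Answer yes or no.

2352 mod 4 = 0, so it is a leap year in the Julian calendar.

yes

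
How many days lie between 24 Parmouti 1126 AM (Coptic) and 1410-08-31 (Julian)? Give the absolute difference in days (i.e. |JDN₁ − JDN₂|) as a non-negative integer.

First date → JDN 2236169; second date → JDN 2236303.
The interval is |2236169 − 2236303| = 134 days.

134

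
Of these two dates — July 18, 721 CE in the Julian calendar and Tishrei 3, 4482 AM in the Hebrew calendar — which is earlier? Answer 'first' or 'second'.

first

The two dates have Julian Day Numbers 1984602 and 1984645 respectively.
Since 1984602 < 1984645, the first date comes first.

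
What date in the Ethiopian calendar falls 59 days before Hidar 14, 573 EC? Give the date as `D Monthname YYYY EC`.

15 Meskerem 573 EC

Counting 59 days back from JDN 1933217 reaches JDN 1933158, which is 15 Meskerem 573 EC.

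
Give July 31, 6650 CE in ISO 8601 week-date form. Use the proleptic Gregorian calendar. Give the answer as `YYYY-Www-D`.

The weekday is Wednesday (ISO weekday 3).
That Wednesday belongs to ISO week 31 of ISO year 6650.

6650-W31-3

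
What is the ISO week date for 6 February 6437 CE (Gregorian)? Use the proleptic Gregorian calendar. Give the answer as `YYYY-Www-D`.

6437-W06-5

The weekday is Friday (ISO weekday 5).
That Friday belongs to ISO week 6 of ISO year 6437.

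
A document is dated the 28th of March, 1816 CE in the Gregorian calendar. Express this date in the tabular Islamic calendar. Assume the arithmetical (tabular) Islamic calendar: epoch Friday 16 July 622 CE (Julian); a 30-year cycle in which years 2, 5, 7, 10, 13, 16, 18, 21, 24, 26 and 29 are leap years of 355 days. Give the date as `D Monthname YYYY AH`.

Both dates share Julian Day Number 2384427; in the tabular Islamic calendar that is 28 Rabi' al-Thani 1231 AH.

28 Rabi' al-Thani 1231 AH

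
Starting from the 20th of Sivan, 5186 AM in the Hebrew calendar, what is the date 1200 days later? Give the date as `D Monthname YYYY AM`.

9 Tishrei 5190 AM

The starting date is JDN 2242050; 2242050 + 1200 = 2243250.
JDN 2243250 corresponds to 9 Tishrei 5190 AM.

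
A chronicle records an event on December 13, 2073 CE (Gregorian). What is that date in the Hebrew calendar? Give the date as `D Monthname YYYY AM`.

Both dates share Julian Day Number 2478555; in the Hebrew calendar that is 13 Kislev 5834 AM.

13 Kislev 5834 AM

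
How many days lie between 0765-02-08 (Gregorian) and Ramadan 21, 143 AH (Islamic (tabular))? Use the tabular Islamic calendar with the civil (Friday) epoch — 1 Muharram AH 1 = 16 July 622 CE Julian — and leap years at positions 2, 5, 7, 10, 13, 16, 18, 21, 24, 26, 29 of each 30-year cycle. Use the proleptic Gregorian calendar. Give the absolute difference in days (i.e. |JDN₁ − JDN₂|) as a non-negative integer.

1493

JDN of the first date = 2000509.
JDN of the second date = 1999016.
|1999016 − 2000509| = 1493.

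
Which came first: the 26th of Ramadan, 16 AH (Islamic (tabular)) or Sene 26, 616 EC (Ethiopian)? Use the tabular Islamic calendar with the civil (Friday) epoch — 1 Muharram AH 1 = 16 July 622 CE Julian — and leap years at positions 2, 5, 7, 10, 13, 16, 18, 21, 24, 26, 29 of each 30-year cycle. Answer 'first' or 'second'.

First date → JDN 1954016; second date → JDN 1949145.
JDN 1949145 < JDN 1954016, so the second date is earlier.

second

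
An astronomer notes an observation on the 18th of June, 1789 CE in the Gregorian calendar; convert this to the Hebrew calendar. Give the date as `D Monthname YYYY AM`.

Both dates share Julian Day Number 2374648; in the Hebrew calendar that is 24 Sivan 5549 AM.

24 Sivan 5549 AM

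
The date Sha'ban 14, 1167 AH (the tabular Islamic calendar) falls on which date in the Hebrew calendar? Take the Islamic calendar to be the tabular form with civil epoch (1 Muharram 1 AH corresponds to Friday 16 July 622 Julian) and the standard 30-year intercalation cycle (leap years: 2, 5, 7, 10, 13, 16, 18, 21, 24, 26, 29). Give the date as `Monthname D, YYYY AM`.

Sivan 16, 5514 AM

The source date corresponds to 6 June 1754 in the Gregorian calendar (JDN 2361852).
That day falls on 16 Sivan 5514 AM in the Hebrew calendar.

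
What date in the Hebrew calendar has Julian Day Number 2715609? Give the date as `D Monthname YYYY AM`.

26 Kislev 6483 AM

The Gregorian equivalent of JDN 2715609 is 26 December 2722.
In the Hebrew calendar that day is 26 Kislev 6483 AM.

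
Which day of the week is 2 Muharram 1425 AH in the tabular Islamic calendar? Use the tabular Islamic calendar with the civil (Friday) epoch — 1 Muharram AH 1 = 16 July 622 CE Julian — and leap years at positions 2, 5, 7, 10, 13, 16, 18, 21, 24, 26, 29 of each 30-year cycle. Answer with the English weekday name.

This is JDN 2453059 (23 February 2004 Gregorian).
Since JDN mod 7 = 0 (0 = Monday), the day is Monday.

Monday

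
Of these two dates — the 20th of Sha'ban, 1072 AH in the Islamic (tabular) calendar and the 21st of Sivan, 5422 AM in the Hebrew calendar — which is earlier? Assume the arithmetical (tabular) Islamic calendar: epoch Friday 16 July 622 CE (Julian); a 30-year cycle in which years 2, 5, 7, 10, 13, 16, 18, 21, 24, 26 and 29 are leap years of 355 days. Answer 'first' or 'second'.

first

First date → JDN 2328193; second date → JDN 2328252.
JDN 2328193 < JDN 2328252, so the first date is earlier.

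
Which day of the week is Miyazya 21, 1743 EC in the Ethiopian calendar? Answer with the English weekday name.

This is JDN 2360716 (27 April 1751 Gregorian).
Since JDN mod 7 = 1 (0 = Monday), the day is Tuesday.

Tuesday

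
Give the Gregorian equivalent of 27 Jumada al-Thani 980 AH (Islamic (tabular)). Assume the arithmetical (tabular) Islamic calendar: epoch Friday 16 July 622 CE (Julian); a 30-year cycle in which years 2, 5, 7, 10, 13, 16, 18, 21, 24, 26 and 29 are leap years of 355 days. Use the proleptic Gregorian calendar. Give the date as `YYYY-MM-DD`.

1572-11-14

Julian Day Number of the source date = 2295539.
Converting JDN 2295539 to the Gregorian calendar gives 14 November 1572 CE.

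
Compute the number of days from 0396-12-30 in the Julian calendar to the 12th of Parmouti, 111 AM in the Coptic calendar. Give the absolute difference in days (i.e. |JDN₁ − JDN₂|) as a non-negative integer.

First date → JDN 1866061; second date → JDN 1865428.
The interval is |1866061 − 1865428| = 633 days.

633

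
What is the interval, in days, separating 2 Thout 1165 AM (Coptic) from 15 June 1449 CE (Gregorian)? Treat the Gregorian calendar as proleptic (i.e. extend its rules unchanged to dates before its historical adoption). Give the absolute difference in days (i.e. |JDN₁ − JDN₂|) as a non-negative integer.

JDN of the first date = 2250182.
JDN of the second date = 2250462.
|2250462 − 2250182| = 280.

280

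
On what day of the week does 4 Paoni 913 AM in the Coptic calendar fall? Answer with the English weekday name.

In the proleptic Gregorian calendar this is 5 June 1197 (JDN 2158411).
JDN 2158411 mod 7 = 3, and JDN 0 was a Monday, so this is a Thursday.

Thursday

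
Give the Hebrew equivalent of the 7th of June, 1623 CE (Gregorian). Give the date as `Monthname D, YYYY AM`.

Julian Day Number of the source date = 2314006.
Converting JDN 2314006 to the Hebrew calendar gives 9 Sivan 5383 AM.

Sivan 9, 5383 AM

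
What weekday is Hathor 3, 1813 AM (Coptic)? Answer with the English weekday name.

Monday

Equivalently 12 November 2096 Gregorian, JDN 2486925.
JDN 2486925 mod 7 = 0, and JDN 0 was a Monday, so this is a Monday.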